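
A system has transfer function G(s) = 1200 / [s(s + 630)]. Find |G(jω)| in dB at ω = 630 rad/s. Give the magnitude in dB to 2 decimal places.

|j630 + 630| = √(630² + 630²) = 891
|j630| = 630
|G(j630)| = 1200 / (891 × 630) = 0.0021379
20 log₁₀(0.0021379) = -53.400 dB

-53.40 dB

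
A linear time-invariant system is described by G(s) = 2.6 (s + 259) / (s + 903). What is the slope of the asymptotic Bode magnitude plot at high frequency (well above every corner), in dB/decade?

0 dB/decade

With 1 zero and 1 pole, the high-frequency asymptotic slope is 20 × (1 − 1) = 0 dB/decade.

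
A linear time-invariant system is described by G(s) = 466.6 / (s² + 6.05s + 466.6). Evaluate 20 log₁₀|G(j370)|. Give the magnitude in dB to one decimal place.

|(j370)² + 6.05(j370) + 466.6| = |-1.3643e+05 + j2238.5| = 1.365e+05
|G(j370)| = 466.6 / 1.365e+05 = 0.0034195
20 log₁₀(0.0034195) = -49.32 dB

-49.3 dB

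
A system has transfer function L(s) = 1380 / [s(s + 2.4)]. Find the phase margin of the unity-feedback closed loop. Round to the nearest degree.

4 deg

Gain crossover: |L(jω)| = 1 at ω ≈ 37.1 rad/s.
∠L(j37.1) = −90° − arctan(37.1/2.4) ≈ -176.30°
PM = 180° + (-176.30°) = 3.70°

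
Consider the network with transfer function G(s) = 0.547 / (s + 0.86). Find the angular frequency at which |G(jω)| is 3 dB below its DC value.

For a single-pole low-pass, the −3 dB point is at the pole: ω = 0.86 rad/s.

0.86 rad/s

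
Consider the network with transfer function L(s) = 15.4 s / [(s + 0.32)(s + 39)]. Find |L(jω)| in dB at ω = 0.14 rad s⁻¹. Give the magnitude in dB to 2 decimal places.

-16.01 dB

|j0.14| = 0.14
|j0.14 + 0.32| = √(0.14² + 0.32²) = 0.3493
|j0.14 + 39| = √(0.14² + 39²) = 39
|L(j0.14)| = 15.4 × 0.14 / (0.3493 × 39) = 0.15827
20 log₁₀(0.15827) = -16.012 dB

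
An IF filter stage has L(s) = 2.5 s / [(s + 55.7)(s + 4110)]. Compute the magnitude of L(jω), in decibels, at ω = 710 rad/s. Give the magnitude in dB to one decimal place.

-64.5 dB

|j710| = 710
|j710 + 55.7| = √(710² + 55.7²) = 712.2
|j710 + 4110| = √(710² + 4110²) = 4171
|L(j710)| = 2.5 × 710 / (712.2 × 4171) = 0.00059756
20 log₁₀(0.00059756) = -64.47 dB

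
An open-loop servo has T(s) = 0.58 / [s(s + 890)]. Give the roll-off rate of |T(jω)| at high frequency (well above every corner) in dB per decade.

With 0 zeros and 2 poles, the high-frequency asymptotic slope is 20 × (0 − 2) = -40 dB/decade.

-40 dB/decade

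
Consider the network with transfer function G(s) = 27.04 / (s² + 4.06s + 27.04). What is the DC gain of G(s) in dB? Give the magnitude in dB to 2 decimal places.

0.00 dB

G(0) = 27.04 / 27.04 = 1
20 log₁₀(1) = 0.000 dB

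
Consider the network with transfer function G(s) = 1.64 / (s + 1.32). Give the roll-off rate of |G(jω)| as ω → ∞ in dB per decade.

-20 dB/decade

With 0 zeros and 1 pole, the high-frequency asymptotic slope is 20 × (0 − 1) = -20 dB/decade.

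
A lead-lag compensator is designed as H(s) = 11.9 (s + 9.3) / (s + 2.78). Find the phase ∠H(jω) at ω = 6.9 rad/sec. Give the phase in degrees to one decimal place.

-31.5°

∠(j6.9 + 9.3) = arctan(6.9/9.3) = 36.57°
∠(j6.9 + 2.78) = arctan(6.9/2.78) = 68.06°
∠H(j6.9) = 36.57° − 68.06° = -31.48°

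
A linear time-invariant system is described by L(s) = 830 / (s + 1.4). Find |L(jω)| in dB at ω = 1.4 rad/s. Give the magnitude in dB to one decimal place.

|j1.4 + 1.4| = √(1.4² + 1.4²) = 1.98
|L(j1.4)| = 830 / 1.98 = 419.21
20 log₁₀(419.21) = 52.45 dB

52.4 dB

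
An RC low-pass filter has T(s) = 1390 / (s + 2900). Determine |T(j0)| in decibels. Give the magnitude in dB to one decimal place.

T(0) = 1390 / 2900 = 0.47931
20 log₁₀(0.47931) = -6.39 dB

-6.4 dB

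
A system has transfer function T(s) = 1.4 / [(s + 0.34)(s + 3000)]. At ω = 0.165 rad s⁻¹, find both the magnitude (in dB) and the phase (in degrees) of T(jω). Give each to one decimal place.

|j0.165 + 0.34| = √(0.165² + 0.34²) = 0.3779
|j0.165 + 3000| = √(0.165² + 3000²) = 3000
|T(j0.165)| = 1.4 / (0.3779 × 3000) = 0.0012348
20 log₁₀(0.0012348) = -58.17 dB
∠(j0.165 + 0.34) = arctan(0.165/0.34) = 25.89°
∠(j0.165 + 3000) = arctan(0.165/3000) = 0.00°
∠T(j0.165) = − (25.89° + 0.00°) = -25.89°

|T| = -58.2 dB, ∠T = -25.9°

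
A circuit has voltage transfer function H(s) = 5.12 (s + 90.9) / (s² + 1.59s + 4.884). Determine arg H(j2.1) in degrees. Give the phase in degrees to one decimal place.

∠(j2.1 + 90.9) = arctan(2.1/90.9) = 1.32°
∠[(j2.1)² + 1.59(j2.1) + 4.884] = ∠[0.474 + j3.339] = 81.92°
∠H(j2.1) = 1.32° − 81.92° = -80.60°

-80.6°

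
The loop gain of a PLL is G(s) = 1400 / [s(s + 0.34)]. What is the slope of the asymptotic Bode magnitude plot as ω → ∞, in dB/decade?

With 0 zeros and 2 poles, the high-frequency asymptotic slope is 20 × (0 − 2) = -40 dB/decade.

-40 dB/decade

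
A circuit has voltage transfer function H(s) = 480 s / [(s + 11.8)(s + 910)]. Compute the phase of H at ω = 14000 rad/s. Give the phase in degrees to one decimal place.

-86.2°

∠(j14000) = 90.00°
∠(j14000 + 11.8) = arctan(14000/11.8) = 89.95°
∠(j14000 + 910) = arctan(14000/910) = 86.28°
∠H(j14000) = 90.00° − (89.95° + 86.28°) = -86.23°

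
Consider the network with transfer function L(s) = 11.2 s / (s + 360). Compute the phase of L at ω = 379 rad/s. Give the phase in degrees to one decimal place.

43.5°

∠(j379) = 90.00°
∠(j379 + 360) = arctan(379/360) = 46.47°
∠L(j379) = 90.00° − 46.47° = 43.53°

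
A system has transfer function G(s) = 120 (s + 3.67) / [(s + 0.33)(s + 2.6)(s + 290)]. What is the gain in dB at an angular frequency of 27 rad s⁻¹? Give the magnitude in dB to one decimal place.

|j27 + 3.67| = √(27² + 3.67²) = 27.25
|j27 + 0.33| = √(27² + 0.33²) = 27
|j27 + 2.6| = √(27² + 2.6²) = 27.12
|j27 + 290| = √(27² + 290²) = 291.3
|G(j27)| = 120 × 27.25 / (27 × 27.12 × 291.3) = 0.015328
20 log₁₀(0.015328) = -36.29 dB

-36.3 dB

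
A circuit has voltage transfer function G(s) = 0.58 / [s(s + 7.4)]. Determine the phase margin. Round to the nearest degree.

Gain crossover: |G(jω)| = 1 at ω ≈ 0.0784 rad/s.
∠G(j0.0784) = −90° − arctan(0.0784/7.4) ≈ -90.61°
PM = 180° + (-90.61°) = 89.39°

89°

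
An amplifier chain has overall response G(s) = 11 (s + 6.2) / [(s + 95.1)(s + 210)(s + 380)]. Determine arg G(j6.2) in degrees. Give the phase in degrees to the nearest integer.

∠(j6.2 + 6.2) = arctan(6.2/6.2) = 45.00°
∠(j6.2 + 95.1) = arctan(6.2/95.1) = 3.73°
∠(j6.2 + 210) = arctan(6.2/210) = 1.69°
∠(j6.2 + 380) = arctan(6.2/380) = 0.93°
∠G(j6.2) = 45.00° − (3.73° + 1.69° + 0.93°) = 38.64°

39°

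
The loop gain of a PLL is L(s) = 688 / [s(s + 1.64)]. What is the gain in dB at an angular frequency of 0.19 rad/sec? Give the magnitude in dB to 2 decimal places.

66.82 dB

|j0.19 + 1.64| = √(0.19² + 1.64²) = 1.651
|j0.19| = 0.19
|L(j0.19)| = 688 / (1.651 × 0.19) = 2193.3
20 log₁₀(2193.3) = 66.822 dB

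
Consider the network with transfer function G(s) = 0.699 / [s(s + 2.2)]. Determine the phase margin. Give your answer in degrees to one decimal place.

81.9°

Gain crossover: |G(jω)| = 1 at ω ≈ 0.315 rad/s.
∠G(j0.315) = −90° − arctan(0.315/2.2) ≈ -98.14°
PM = 180° + (-98.14°) = 81.86°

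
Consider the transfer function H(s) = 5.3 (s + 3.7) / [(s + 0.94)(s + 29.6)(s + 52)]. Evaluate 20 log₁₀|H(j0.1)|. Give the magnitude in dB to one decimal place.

|j0.1 + 3.7| = √(0.1² + 3.7²) = 3.701
|j0.1 + 0.94| = √(0.1² + 0.94²) = 0.9453
|j0.1 + 29.6| = √(0.1² + 29.6²) = 29.6
|j0.1 + 52| = √(0.1² + 52²) = 52
|H(j0.1)| = 5.3 × 3.701 / (0.9453 × 29.6 × 52) = 0.013482
20 log₁₀(0.013482) = -37.40 dB

-37.4 dB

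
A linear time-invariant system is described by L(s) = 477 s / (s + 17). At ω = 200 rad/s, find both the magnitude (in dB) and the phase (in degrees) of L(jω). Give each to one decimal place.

|j200| = 200
|j200 + 17| = √(200² + 17²) = 200.7
|L(j200)| = 477 × 200 / 200.7 = 475.29
20 log₁₀(475.29) = 53.54 dB
∠(j200) = 90.00°
∠(j200 + 17) = arctan(200/17) = 85.14°
∠L(j200) = 90.00° − 85.14° = 4.86°

|L| = 53.5 dB, ∠L = 4.9 deg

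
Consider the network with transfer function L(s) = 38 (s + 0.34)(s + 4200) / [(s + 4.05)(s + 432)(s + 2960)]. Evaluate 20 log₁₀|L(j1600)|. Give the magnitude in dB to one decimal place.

-30.3 dB

|j1600 + 0.34| = √(1600² + 0.34²) = 1600
|j1600 + 4200| = √(1600² + 4200²) = 4494
|j1600 + 4.05| = √(1600² + 4.05²) = 1600
|j1600 + 432| = √(1600² + 432²) = 1657
|j1600 + 2960| = √(1600² + 2960²) = 3365
|L(j1600)| = 38 × 1600 × 4494 / (1600 × 1657 × 3365) = 0.030627
20 log₁₀(0.030627) = -30.28 dB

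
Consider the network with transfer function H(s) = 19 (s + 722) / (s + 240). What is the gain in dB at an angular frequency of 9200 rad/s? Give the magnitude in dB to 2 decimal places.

25.60 dB

|j9200 + 722| = √(9200² + 722²) = 9228
|j9200 + 240| = √(9200² + 240²) = 9203
|H(j9200)| = 19 × 9228 / 9203 = 19.052
20 log₁₀(19.052) = 25.599 dB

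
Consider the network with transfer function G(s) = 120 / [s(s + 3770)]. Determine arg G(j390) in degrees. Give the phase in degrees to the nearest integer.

-96 deg

∠(j390 + 3770) = arctan(390/3770) = 5.91°
∠(j390) = 90.00°
∠G(j390) = − (5.91° + 90.00°) = -95.91°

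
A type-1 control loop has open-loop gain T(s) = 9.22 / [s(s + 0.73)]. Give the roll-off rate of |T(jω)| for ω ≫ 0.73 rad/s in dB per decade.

With 0 zeros and 2 poles, the high-frequency asymptotic slope is 20 × (0 − 2) = -40 dB/decade.

-40 dB/decade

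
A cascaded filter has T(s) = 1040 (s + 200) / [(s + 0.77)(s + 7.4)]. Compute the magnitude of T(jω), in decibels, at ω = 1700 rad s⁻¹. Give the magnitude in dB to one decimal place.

|j1700 + 200| = √(1700² + 200²) = 1712
|j1700 + 0.77| = √(1700² + 0.77²) = 1700
|j1700 + 7.4| = √(1700² + 7.4²) = 1700
|T(j1700)| = 1040 × 1712 / (1700 × 1700) = 0.61598
20 log₁₀(0.61598) = -4.21 dB

-4.2 dB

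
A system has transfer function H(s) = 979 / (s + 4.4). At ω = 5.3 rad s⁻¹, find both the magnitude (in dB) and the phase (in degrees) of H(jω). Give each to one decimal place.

|H| = 43.1 dB, ∠H = -50.3 deg

|j5.3 + 4.4| = √(5.3² + 4.4²) = 6.888
|H(j5.3)| = 979 / 6.888 = 142.12
20 log₁₀(142.12) = 43.05 dB
∠(j5.3 + 4.4) = arctan(5.3/4.4) = 50.30°
∠H(j5.3) = −50.30° = -50.30°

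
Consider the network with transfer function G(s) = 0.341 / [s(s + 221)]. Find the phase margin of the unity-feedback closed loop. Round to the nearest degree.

90°

Gain crossover: |G(jω)| = 1 at ω ≈ 0.00154 rad s⁻¹.
∠G(j0.00154) = −90° − arctan(0.00154/221) ≈ -90.00°
PM = 180° + (-90.00°) = 90.00°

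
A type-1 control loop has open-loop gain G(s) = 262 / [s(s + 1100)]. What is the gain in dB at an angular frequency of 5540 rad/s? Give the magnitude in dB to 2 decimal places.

|j5540 + 1100| = √(5540² + 1100²) = 5648
|j5540| = 5540
|G(j5540)| = 262 / (5648 × 5540) = 8.3731e-06
20 log₁₀(8.3731e-06) = -101.542 dB

-101.54 dB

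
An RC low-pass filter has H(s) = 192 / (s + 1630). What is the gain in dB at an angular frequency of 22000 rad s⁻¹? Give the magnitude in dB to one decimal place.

-41.2 dB

|j22000 + 1630| = √(22000² + 1630²) = 2.206e+04
|H(j22000)| = 192 / 2.206e+04 = 0.0087034
20 log₁₀(0.0087034) = -41.21 dB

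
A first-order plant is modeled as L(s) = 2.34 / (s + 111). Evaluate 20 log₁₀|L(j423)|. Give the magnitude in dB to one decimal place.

-45.4 dB

|j423 + 111| = √(423² + 111²) = 437.3
|L(j423)| = 2.34 / 437.3 = 0.0053508
20 log₁₀(0.0053508) = -45.43 dB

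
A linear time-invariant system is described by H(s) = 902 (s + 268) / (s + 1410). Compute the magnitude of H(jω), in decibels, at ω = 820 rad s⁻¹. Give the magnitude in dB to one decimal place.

|j820 + 268| = √(820² + 268²) = 862.7
|j820 + 1410| = √(820² + 1410²) = 1631
|H(j820)| = 902 × 862.7 / 1631 = 477.06
20 log₁₀(477.06) = 53.57 dB

53.6 dB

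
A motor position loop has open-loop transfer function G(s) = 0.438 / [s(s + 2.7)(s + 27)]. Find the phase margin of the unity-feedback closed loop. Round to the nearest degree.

90°

Gain crossover: |G(jω)| = 1 at ω ≈ 0.00601 rad/s.
∠G(j0.00601) = −90° − arctan(0.00601/2.7) − arctan(0.00601/27) ≈ -90.14°
PM = 180° + (-90.14°) = 89.86°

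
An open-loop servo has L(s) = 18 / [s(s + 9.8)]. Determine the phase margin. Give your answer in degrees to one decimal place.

Gain crossover: |L(jω)| = 1 at ω ≈ 1.81 rad s⁻¹.
∠L(j1.81) = −90° − arctan(1.81/9.8) ≈ -100.44°
PM = 180° + (-100.44°) = 79.56°

79.6 deg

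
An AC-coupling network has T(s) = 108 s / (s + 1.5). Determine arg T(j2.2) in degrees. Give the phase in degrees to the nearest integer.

∠(j2.2) = 90.00°
∠(j2.2 + 1.5) = arctan(2.2/1.5) = 55.71°
∠T(j2.2) = 90.00° − 55.71° = 34.29°

34 deg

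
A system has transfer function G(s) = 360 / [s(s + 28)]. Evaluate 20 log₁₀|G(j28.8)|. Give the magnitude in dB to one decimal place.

-10.1 dB

|j28.8 + 28| = √(28.8² + 28²) = 40.17
|j28.8| = 28.8
|G(j28.8)| = 360 / (40.17 × 28.8) = 0.3112
20 log₁₀(0.3112) = -10.14 dB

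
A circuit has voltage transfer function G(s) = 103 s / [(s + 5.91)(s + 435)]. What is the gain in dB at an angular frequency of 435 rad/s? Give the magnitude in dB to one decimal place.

|j435| = 435
|j435 + 5.91| = √(435² + 5.91²) = 435
|j435 + 435| = √(435² + 435²) = 615.2
|G(j435)| = 103 × 435 / (435 × 615.2) = 0.16741
20 log₁₀(0.16741) = -15.52 dB

-15.5 dB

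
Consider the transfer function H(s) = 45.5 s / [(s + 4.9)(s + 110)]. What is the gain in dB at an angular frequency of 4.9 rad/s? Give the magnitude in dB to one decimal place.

|j4.9| = 4.9
|j4.9 + 4.9| = √(4.9² + 4.9²) = 6.93
|j4.9 + 110| = √(4.9² + 110²) = 110.1
|H(j4.9)| = 45.5 × 4.9 / (6.93 × 110.1) = 0.2922
20 log₁₀(0.2922) = -10.69 dB

-10.7 dB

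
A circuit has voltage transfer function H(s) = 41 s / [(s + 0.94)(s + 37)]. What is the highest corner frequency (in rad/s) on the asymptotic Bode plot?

37 rad/s

Break frequencies occur at each pole and zero magnitude: 0.94 rad/s, 37 rad/s.
The highest is 37 rad/s.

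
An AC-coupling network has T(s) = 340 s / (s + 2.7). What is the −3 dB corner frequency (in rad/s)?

2.7 rad/s

For a single-pole high-pass, the −3 dB point is at the pole: ω = 2.7 rad/s.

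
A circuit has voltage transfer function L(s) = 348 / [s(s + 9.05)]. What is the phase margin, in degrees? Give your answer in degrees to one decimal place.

Gain crossover: |L(jω)| = 1 at ω ≈ 17.6 rad s⁻¹.
∠L(j17.6) = −90° − arctan(17.6/9.05) ≈ -152.78°
PM = 180° + (-152.78°) = 27.22°

27.2°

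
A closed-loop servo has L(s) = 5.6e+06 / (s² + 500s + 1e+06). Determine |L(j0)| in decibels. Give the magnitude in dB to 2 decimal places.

L(0) = 5.6e+06 / 1e+06 = 5.6
20 log₁₀(5.6) = 14.964 dB

14.96 dB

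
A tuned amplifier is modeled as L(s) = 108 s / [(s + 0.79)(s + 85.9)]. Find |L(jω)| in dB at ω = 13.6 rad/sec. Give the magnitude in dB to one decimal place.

|j13.6| = 13.6
|j13.6 + 0.79| = √(13.6² + 0.79²) = 13.62
|j13.6 + 85.9| = √(13.6² + 85.9²) = 86.97
|L(j13.6)| = 108 × 13.6 / (13.62 × 86.97) = 1.2397
20 log₁₀(1.2397) = 1.87 dB

1.9 dB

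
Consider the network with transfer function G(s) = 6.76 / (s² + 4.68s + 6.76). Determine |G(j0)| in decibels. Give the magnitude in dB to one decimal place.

G(0) = 6.76 / 6.76 = 1
20 log₁₀(1) = 0.00 dB

0.0 dB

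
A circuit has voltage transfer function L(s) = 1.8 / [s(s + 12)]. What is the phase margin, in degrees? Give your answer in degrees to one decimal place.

Gain crossover: |L(jω)| = 1 at ω ≈ 0.15 rad/s.
∠L(j0.15) = −90° − arctan(0.15/12) ≈ -90.72°
PM = 180° + (-90.72°) = 89.28°

89.3 deg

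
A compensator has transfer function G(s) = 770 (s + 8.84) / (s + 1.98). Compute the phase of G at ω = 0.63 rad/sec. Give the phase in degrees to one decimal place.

-13.6°

∠(j0.63 + 8.84) = arctan(0.63/8.84) = 4.08°
∠(j0.63 + 1.98) = arctan(0.63/1.98) = 17.65°
∠G(j0.63) = 4.08° − 17.65° = -13.57°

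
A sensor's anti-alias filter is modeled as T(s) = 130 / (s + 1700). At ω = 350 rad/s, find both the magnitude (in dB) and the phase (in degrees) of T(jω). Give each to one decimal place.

|T| = -22.5 dB, ∠T = -11.6°

|j350 + 1700| = √(350² + 1700²) = 1736
|T(j350)| = 130 / 1736 = 0.0749
20 log₁₀(0.0749) = -22.51 dB
∠(j350 + 1700) = arctan(350/1700) = 11.63°
∠T(j350) = −11.63° = -11.63°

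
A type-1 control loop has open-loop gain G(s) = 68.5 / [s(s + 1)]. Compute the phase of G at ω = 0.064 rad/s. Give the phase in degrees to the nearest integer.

∠(j0.064 + 1) = arctan(0.064/1) = 3.66°
∠(j0.064) = 90.00°
∠G(j0.064) = − (3.66° + 90.00°) = -93.66°

-94 deg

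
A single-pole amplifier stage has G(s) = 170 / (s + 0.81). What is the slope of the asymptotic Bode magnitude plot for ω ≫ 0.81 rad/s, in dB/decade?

With 0 zeros and 1 pole, the high-frequency asymptotic slope is 20 × (0 − 1) = -20 dB/decade.

-20 dB/decade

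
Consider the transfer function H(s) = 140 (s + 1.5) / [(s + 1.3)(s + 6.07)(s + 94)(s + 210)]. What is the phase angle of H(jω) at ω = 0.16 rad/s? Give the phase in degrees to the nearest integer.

∠(j0.16 + 1.5) = arctan(0.16/1.5) = 6.09°
∠(j0.16 + 1.3) = arctan(0.16/1.3) = 7.02°
∠(j0.16 + 6.07) = arctan(0.16/6.07) = 1.51°
∠(j0.16 + 94) = arctan(0.16/94) = 0.10°
∠(j0.16 + 210) = arctan(0.16/210) = 0.04°
∠H(j0.16) = 6.09° − (7.02° + 1.51° + 0.10° + 0.04°) = -2.58°

-3 deg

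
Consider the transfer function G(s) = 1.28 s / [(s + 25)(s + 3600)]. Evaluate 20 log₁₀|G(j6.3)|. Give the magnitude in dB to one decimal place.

-81.2 dB

|j6.3| = 6.3
|j6.3 + 25| = √(6.3² + 25²) = 25.78
|j6.3 + 3600| = √(6.3² + 3600²) = 3600
|G(j6.3)| = 1.28 × 6.3 / (25.78 × 3600) = 8.6884e-05
20 log₁₀(8.6884e-05) = -81.22 dB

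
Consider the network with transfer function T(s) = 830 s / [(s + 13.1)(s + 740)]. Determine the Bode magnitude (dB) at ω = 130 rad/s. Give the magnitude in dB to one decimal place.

0.8 dB

|j130| = 130
|j130 + 13.1| = √(130² + 13.1²) = 130.7
|j130 + 740| = √(130² + 740²) = 751.3
|T(j130)| = 830 × 130 / (130.7 × 751.3) = 1.0991
20 log₁₀(1.0991) = 0.82 dB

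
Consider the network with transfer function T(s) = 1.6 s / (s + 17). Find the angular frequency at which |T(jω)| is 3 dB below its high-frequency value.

17 rad s⁻¹

For a single-pole high-pass, the −3 dB point is at the pole: ω = 17 rad s⁻¹.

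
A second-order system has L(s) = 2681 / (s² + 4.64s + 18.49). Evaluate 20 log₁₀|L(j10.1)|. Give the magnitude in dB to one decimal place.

28.9 dB

|(j10.1)² + 4.64(j10.1) + 18.49| = |-83.52 + j46.864| = 95.77
|L(j10.1)| = 2681 / 95.77 = 27.994
20 log₁₀(27.994) = 28.94 dB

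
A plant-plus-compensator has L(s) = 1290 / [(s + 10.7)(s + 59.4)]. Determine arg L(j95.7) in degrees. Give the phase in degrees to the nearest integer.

-142 deg

∠(j95.7 + 10.7) = arctan(95.7/10.7) = 83.62°
∠(j95.7 + 59.4) = arctan(95.7/59.4) = 58.17°
∠L(j95.7) = − (83.62° + 58.17°) = -141.79°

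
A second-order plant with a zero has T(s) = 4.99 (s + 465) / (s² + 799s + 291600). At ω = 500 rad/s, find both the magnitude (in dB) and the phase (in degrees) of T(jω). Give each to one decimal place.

|j500 + 465| = √(500² + 465²) = 682.8
|(j500)² + 799(j500) + 291600| = |41600 + j3.995e+05| = 4.017e+05
|T(j500)| = 4.99 × 682.8 / 4.017e+05 = 0.0084828
20 log₁₀(0.0084828) = -41.43 dB
∠(j500 + 465) = arctan(500/465) = 47.08°
∠[(j500)² + 799(j500) + 291600] = ∠[41600 + j3.995e+05] = 84.06°
∠T(j500) = 47.08° − 84.06° = -36.98°

|T| = -41.4 dB, ∠T = -37.0 deg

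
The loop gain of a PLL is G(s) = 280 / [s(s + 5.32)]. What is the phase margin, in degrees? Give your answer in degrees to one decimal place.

18.1°

Gain crossover: |G(jω)| = 1 at ω ≈ 16.3 rad/s.
∠G(j16.3) = −90° − arctan(16.3/5.32) ≈ -161.94°
PM = 180° + (-161.94°) = 18.06°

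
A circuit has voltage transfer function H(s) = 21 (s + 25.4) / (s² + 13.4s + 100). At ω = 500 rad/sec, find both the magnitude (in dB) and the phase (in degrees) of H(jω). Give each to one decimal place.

|j500 + 25.4| = √(500² + 25.4²) = 500.6
|(j500)² + 13.4(j500) + 100| = |-2.499e+05 + j6700| = 2.5e+05
|H(j500)| = 21 × 500.6 / 2.5e+05 = 0.042056
20 log₁₀(0.042056) = -27.52 dB
∠(j500 + 25.4) = arctan(500/25.4) = 87.09°
∠[(j500)² + 13.4(j500) + 100] = ∠[-2.499e+05 + j6700] = 178.46°
∠H(j500) = 87.09° − 178.46° = -91.37°

|H| = -27.5 dB, ∠H = -91.4°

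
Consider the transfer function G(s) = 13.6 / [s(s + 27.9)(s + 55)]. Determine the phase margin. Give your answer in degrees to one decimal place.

90.0 deg

Gain crossover: |G(jω)| = 1 at ω ≈ 0.00886 rad/s.
∠G(j0.00886) = −90° − arctan(0.00886/27.9) − arctan(0.00886/55) ≈ -90.03°
PM = 180° + (-90.03°) = 89.97°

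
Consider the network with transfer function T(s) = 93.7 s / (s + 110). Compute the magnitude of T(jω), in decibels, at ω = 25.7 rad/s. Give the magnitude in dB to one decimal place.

|j25.7| = 25.7
|j25.7 + 110| = √(25.7² + 110²) = 113
|T(j25.7)| = 93.7 × 25.7 / 113 = 21.318
20 log₁₀(21.318) = 26.57 dB

26.6 dB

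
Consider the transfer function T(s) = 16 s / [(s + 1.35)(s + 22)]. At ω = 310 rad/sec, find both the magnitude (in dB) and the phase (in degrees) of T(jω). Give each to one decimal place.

|j310| = 310
|j310 + 1.35| = √(310² + 1.35²) = 310
|j310 + 22| = √(310² + 22²) = 310.8
|T(j310)| = 16 × 310 / (310 × 310.8) = 0.051483
20 log₁₀(0.051483) = -25.77 dB
∠(j310) = 90.00°
∠(j310 + 1.35) = arctan(310/1.35) = 89.75°
∠(j310 + 22) = arctan(310/22) = 85.94°
∠T(j310) = 90.00° − (89.75° + 85.94°) = -85.69°

|T| = -25.8 dB, ∠T = -85.7 deg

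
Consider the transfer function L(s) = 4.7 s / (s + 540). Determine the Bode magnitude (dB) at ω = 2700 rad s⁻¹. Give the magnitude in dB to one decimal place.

13.3 dB

|j2700| = 2700
|j2700 + 540| = √(2700² + 540²) = 2753
|L(j2700)| = 4.7 × 2700 / 2753 = 4.6087
20 log₁₀(4.6087) = 13.27 dB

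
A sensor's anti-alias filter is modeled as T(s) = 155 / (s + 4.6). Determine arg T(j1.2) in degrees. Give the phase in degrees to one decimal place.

∠(j1.2 + 4.6) = arctan(1.2/4.6) = 14.62°
∠T(j1.2) = −14.62° = -14.62°

-14.6°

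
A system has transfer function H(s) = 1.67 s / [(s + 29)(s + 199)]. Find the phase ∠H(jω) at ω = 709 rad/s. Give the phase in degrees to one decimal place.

∠(j709) = 90.00°
∠(j709 + 29) = arctan(709/29) = 87.66°
∠(j709 + 199) = arctan(709/199) = 74.32°
∠H(j709) = 90.00° − (87.66° + 74.32°) = -71.98°

-72.0°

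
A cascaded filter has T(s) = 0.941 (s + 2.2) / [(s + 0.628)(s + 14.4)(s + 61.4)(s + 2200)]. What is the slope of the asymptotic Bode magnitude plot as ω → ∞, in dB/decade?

With 1 zero and 4 poles, the high-frequency asymptotic slope is 20 × (1 − 4) = -60 dB/decade.

-60 dB/decade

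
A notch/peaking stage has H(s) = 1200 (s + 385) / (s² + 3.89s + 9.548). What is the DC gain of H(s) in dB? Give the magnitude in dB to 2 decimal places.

H(0) = 1200 × 385 / 9.548 = 48387
20 log₁₀(48387) = 93.695 dB

93.69 dB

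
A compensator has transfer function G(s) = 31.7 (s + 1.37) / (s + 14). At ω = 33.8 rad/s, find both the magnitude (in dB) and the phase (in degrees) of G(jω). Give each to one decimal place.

|j33.8 + 1.37| = √(33.8² + 1.37²) = 33.83
|j33.8 + 14| = √(33.8² + 14²) = 36.58
|G(j33.8)| = 31.7 × 33.83 / 36.58 = 29.311
20 log₁₀(29.311) = 29.34 dB
∠(j33.8 + 1.37) = arctan(33.8/1.37) = 87.68°
∠(j33.8 + 14) = arctan(33.8/14) = 67.50°
∠G(j33.8) = 87.68° − 67.50° = 20.18°

|G| = 29.3 dB, ∠G = 20.2°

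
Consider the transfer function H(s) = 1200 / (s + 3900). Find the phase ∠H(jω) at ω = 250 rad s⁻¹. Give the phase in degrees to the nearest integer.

-4°

∠(j250 + 3900) = arctan(250/3900) = 3.67°
∠H(j250) = −3.67° = -3.67°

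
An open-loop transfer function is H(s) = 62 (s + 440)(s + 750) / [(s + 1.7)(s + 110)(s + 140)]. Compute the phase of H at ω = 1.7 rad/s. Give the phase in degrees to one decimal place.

∠(j1.7 + 440) = arctan(1.7/440) = 0.22°
∠(j1.7 + 750) = arctan(1.7/750) = 0.13°
∠(j1.7 + 1.7) = arctan(1.7/1.7) = 45.00°
∠(j1.7 + 110) = arctan(1.7/110) = 0.89°
∠(j1.7 + 140) = arctan(1.7/140) = 0.70°
∠H(j1.7) = 0.22° + 0.13° − (45.00° + 0.89° + 0.70°) = -46.23°

-46.2°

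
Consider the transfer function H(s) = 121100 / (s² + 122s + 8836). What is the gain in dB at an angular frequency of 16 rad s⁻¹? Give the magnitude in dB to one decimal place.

|(j16)² + 122(j16) + 8836| = |8580 + j1952| = 8799
|H(j16)| = 121100 / 8799 = 13.763
20 log₁₀(13.763) = 22.77 dB

22.8 dB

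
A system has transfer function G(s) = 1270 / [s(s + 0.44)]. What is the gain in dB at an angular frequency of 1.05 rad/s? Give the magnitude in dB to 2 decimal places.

60.53 dB

|j1.05 + 0.44| = √(1.05² + 0.44²) = 1.138
|j1.05| = 1.05
|G(j1.05)| = 1270 / (1.138 × 1.05) = 1062.4
20 log₁₀(1062.4) = 60.526 dB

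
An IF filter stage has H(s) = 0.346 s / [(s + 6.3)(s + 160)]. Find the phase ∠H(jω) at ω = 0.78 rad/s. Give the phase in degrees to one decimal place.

82.7°

∠(j0.78) = 90.00°
∠(j0.78 + 6.3) = arctan(0.78/6.3) = 7.06°
∠(j0.78 + 160) = arctan(0.78/160) = 0.28°
∠H(j0.78) = 90.00° − (7.06° + 0.28°) = 82.66°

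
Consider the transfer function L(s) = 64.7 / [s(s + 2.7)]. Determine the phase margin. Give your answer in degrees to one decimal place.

Gain crossover: |L(jω)| = 1 at ω ≈ 7.82 rad/s.
∠L(j7.82) = −90° − arctan(7.82/2.7) ≈ -160.95°
PM = 180° + (-160.95°) = 19.05°

19.0°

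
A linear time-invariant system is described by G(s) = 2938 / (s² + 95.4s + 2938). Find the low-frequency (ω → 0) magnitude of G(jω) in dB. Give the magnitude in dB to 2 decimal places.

0.00 dB

G(0) = 2938 / 2938 = 1
20 log₁₀(1) = 0.000 dB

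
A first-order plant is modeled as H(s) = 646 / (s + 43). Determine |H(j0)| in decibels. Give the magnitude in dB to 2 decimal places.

23.54 dB

H(0) = 646 / 43 = 15.023
20 log₁₀(15.023) = 23.535 dB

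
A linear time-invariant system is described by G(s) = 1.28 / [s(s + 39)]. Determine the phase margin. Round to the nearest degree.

90°

Gain crossover: |G(jω)| = 1 at ω ≈ 0.0328 rad/sec.
∠G(j0.0328) = −90° − arctan(0.0328/39) ≈ -90.05°
PM = 180° + (-90.05°) = 89.95°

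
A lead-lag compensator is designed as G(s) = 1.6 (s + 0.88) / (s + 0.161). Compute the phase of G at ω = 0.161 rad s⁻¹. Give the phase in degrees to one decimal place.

∠(j0.161 + 0.88) = arctan(0.161/0.88) = 10.37°
∠(j0.161 + 0.161) = arctan(0.161/0.161) = 45.00°
∠G(j0.161) = 10.37° − 45.00° = -34.63°

-34.6 deg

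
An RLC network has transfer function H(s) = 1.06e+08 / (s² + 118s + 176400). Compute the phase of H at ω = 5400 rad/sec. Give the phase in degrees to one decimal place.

-178.7°

∠[(j5400)² + 118(j5400) + 176400] = ∠[-2.8984e+07 + j6.372e+05] = 178.74°
∠H(j5400) = −178.74° = -178.74°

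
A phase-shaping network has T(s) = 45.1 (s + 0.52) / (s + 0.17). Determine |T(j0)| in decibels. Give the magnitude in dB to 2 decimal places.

42.79 dB

T(0) = 45.1 × 0.52 / 0.17 = 137.95
20 log₁₀(137.95) = 42.795 dB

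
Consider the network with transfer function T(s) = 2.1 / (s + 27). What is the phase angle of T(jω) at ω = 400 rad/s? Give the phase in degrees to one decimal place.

-86.1 deg

∠(j400 + 27) = arctan(400/27) = 86.14°
∠T(j400) = −86.14° = -86.14°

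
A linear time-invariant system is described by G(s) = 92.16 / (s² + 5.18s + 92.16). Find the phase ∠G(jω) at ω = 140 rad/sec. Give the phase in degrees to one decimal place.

∠[(j140)² + 5.18(j140) + 92.16] = ∠[-19508 + j725.2] = 177.87°
∠G(j140) = −177.87° = -177.87°

-177.9°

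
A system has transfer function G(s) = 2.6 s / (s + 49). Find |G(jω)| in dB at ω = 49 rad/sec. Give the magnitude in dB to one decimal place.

5.3 dB

|j49| = 49
|j49 + 49| = √(49² + 49²) = 69.3
|G(j49)| = 2.6 × 49 / 69.3 = 1.8385
20 log₁₀(1.8385) = 5.29 dB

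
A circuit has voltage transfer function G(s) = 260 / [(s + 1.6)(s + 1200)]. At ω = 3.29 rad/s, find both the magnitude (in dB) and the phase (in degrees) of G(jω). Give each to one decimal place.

|j3.29 + 1.6| = √(3.29² + 1.6²) = 3.658
|j3.29 + 1200| = √(3.29² + 1200²) = 1200
|G(j3.29)| = 260 / (3.658 × 1200) = 0.059224
20 log₁₀(0.059224) = -24.55 dB
∠(j3.29 + 1.6) = arctan(3.29/1.6) = 64.07°
∠(j3.29 + 1200) = arctan(3.29/1200) = 0.16°
∠G(j3.29) = − (64.07° + 0.16°) = -64.22°

|G| = -24.6 dB, ∠G = -64.2°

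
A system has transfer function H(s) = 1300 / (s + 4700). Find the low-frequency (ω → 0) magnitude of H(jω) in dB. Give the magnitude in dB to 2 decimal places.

-11.16 dB

H(0) = 1300 / 4700 = 0.2766
20 log₁₀(0.2766) = -11.163 dB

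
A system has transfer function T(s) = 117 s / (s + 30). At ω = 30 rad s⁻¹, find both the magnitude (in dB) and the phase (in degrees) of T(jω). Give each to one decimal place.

|j30| = 30
|j30 + 30| = √(30² + 30²) = 42.43
|T(j30)| = 117 × 30 / 42.43 = 82.731
20 log₁₀(82.731) = 38.35 dB
∠(j30) = 90.00°
∠(j30 + 30) = arctan(30/30) = 45.00°
∠T(j30) = 90.00° − 45.00° = 45.00°

|T| = 38.4 dB, ∠T = 45.0°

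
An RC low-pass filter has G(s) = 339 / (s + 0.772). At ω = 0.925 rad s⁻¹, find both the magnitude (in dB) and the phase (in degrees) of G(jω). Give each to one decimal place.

|G| = 49.0 dB, ∠G = -50.2°

|j0.925 + 0.772| = √(0.925² + 0.772²) = 1.205
|G(j0.925)| = 339 / 1.205 = 281.37
20 log₁₀(281.37) = 48.99 dB
∠(j0.925 + 0.772) = arctan(0.925/0.772) = 50.15°
∠G(j0.925) = −50.15° = -50.15°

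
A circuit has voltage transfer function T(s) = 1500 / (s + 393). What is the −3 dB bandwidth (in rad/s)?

For a single-pole low-pass, the −3 dB point is at the pole: ω = 393 rad/s.

393 rad/s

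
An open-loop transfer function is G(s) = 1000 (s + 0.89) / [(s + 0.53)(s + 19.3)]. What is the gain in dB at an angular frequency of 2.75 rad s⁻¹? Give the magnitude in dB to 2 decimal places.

34.48 dB

|j2.75 + 0.89| = √(2.75² + 0.89²) = 2.89
|j2.75 + 0.53| = √(2.75² + 0.53²) = 2.801
|j2.75 + 19.3| = √(2.75² + 19.3²) = 19.49
|G(j2.75)| = 1000 × 2.89 / (2.801 × 19.49) = 52.941
20 log₁₀(52.941) = 34.476 dB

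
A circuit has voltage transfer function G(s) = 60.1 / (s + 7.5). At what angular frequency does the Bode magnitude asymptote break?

The single real pole at s = −7.5 gives a corner at ω = 7.5 rad/s.

7.5 rad/s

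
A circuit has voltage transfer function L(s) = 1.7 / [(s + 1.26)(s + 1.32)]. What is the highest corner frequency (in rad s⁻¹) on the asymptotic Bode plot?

1.32 rad s⁻¹

Break frequencies occur at each pole and zero magnitude: 1.26 rad s⁻¹, 1.32 rad s⁻¹.
The highest is 1.32 rad s⁻¹.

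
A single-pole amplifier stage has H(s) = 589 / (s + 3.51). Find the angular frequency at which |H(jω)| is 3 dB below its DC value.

3.51 rad/s

For a single-pole low-pass, the −3 dB point is at the pole: ω = 3.51 rad/s.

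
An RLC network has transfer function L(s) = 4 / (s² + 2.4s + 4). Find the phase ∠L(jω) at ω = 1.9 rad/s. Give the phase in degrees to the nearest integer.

-85°

∠[(j1.9)² + 2.4(j1.9) + 4] = ∠[0.39 + j4.56] = 85.11°
∠L(j1.9) = −85.11° = -85.11°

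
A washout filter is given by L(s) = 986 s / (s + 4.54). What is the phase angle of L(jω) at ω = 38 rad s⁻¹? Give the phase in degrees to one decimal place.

6.8°

∠(j38) = 90.00°
∠(j38 + 4.54) = arctan(38/4.54) = 83.19°
∠L(j38) = 90.00° − 83.19° = 6.81°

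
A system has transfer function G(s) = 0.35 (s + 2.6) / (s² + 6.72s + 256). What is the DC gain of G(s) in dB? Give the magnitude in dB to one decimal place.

G(0) = 0.35 × 2.6 / 256 = 0.0035547
20 log₁₀(0.0035547) = -48.98 dB

-49.0 dB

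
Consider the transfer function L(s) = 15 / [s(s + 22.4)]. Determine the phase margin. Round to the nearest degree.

Gain crossover: |L(jω)| = 1 at ω ≈ 0.669 rad/sec.
∠L(j0.669) = −90° − arctan(0.669/22.4) ≈ -91.71°
PM = 180° + (-91.71°) = 88.29°

88 deg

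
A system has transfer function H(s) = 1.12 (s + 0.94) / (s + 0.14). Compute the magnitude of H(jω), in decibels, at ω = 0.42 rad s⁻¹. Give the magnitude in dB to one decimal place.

|j0.42 + 0.94| = √(0.42² + 0.94²) = 1.03
|j0.42 + 0.14| = √(0.42² + 0.14²) = 0.4427
|H(j0.42)| = 1.12 × 1.03 / 0.4427 = 2.6046
20 log₁₀(2.6046) = 8.31 dB

8.3 dB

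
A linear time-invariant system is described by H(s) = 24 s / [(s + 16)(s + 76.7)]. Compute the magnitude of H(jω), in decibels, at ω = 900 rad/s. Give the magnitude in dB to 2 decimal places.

-31.51 dB

|j900| = 900
|j900 + 16| = √(900² + 16²) = 900.1
|j900 + 76.7| = √(900² + 76.7²) = 903.3
|H(j900)| = 24 × 900 / (900.1 × 903.3) = 0.026566
20 log₁₀(0.026566) = -31.513 dB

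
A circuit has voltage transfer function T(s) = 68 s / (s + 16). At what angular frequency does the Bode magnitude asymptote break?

16 rad s⁻¹

The single real pole at s = −16 gives a corner at ω = 16 rad s⁻¹.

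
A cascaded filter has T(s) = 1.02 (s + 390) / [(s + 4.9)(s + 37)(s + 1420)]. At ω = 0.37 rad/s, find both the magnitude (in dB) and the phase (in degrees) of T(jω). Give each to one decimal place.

|T| = -56.2 dB, ∠T = -4.9 deg

|j0.37 + 390| = √(0.37² + 390²) = 390
|j0.37 + 4.9| = √(0.37² + 4.9²) = 4.914
|j0.37 + 37| = √(0.37² + 37²) = 37
|j0.37 + 1420| = √(0.37² + 1420²) = 1420
|T(j0.37)| = 1.02 × 390 / (4.914 × 37 × 1420) = 0.0015407
20 log₁₀(0.0015407) = -56.25 dB
∠(j0.37 + 390) = arctan(0.37/390) = 0.05°
∠(j0.37 + 4.9) = arctan(0.37/4.9) = 4.32°
∠(j0.37 + 37) = arctan(0.37/37) = 0.57°
∠(j0.37 + 1420) = arctan(0.37/1420) = 0.01°
∠T(j0.37) = 0.05° − (4.32° + 0.57° + 0.01°) = -4.85°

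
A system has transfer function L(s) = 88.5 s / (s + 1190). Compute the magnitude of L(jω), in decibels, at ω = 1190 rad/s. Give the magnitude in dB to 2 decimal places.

35.93 dB

|j1190| = 1190
|j1190 + 1190| = √(1190² + 1190²) = 1683
|L(j1190)| = 88.5 × 1190 / 1683 = 62.579
20 log₁₀(62.579) = 35.929 dB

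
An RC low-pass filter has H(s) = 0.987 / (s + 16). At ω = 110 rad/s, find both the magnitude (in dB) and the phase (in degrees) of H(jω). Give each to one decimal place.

|j110 + 16| = √(110² + 16²) = 111.2
|H(j110)| = 0.987 / 111.2 = 0.0088793
20 log₁₀(0.0088793) = -41.03 dB
∠(j110 + 16) = arctan(110/16) = 81.72°
∠H(j110) = −81.72° = -81.72°

|H| = -41.0 dB, ∠H = -81.7°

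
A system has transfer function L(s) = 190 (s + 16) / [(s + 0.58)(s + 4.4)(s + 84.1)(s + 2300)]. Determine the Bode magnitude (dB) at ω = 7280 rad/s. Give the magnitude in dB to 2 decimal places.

-186.57 dB

|j7280 + 16| = √(7280² + 16²) = 7280
|j7280 + 0.58| = √(7280² + 0.58²) = 7280
|j7280 + 4.4| = √(7280² + 4.4²) = 7280
|j7280 + 84.1| = √(7280² + 84.1²) = 7280
|j7280 + 2300| = √(7280² + 2300²) = 7635
|L(j7280)| = 190 × 7280 / (7280 × 7280 × 7280 × 7635) = 4.6954e-10
20 log₁₀(4.6954e-10) = -186.567 dB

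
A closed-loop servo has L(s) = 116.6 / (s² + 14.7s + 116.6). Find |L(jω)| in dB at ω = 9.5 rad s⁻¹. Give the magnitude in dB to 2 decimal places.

|(j9.5)² + 14.7(j9.5) + 116.6| = |26.35 + j139.65| = 142.1
|L(j9.5)| = 116.6 / 142.1 = 0.82047
20 log₁₀(0.82047) = -1.719 dB

-1.72 dB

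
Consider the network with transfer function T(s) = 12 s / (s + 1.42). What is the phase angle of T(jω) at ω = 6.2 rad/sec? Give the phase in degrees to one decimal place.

∠(j6.2) = 90.00°
∠(j6.2 + 1.42) = arctan(6.2/1.42) = 77.10°
∠T(j6.2) = 90.00° − 77.10° = 12.90°

12.9°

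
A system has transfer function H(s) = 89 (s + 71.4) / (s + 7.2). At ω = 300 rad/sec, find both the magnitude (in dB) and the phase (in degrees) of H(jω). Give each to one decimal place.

|j300 + 71.4| = √(300² + 71.4²) = 308.4
|j300 + 7.2| = √(300² + 7.2²) = 300.1
|H(j300)| = 89 × 308.4 / 300.1 = 91.46
20 log₁₀(91.46) = 39.22 dB
∠(j300 + 71.4) = arctan(300/71.4) = 76.61°
∠(j300 + 7.2) = arctan(300/7.2) = 88.63°
∠H(j300) = 76.61° − 88.63° = -12.01°

|H| = 39.2 dB, ∠H = -12.0 deg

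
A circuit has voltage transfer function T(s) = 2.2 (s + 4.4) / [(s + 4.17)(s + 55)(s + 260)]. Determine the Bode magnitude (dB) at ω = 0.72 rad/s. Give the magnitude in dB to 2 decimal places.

|j0.72 + 4.4| = √(0.72² + 4.4²) = 4.459
|j0.72 + 4.17| = √(0.72² + 4.17²) = 4.232
|j0.72 + 55| = √(0.72² + 55²) = 55
|j0.72 + 260| = √(0.72² + 260²) = 260
|T(j0.72)| = 2.2 × 4.459 / (4.232 × 55 × 260) = 0.00016208
20 log₁₀(0.00016208) = -75.806 dB

-75.81 dB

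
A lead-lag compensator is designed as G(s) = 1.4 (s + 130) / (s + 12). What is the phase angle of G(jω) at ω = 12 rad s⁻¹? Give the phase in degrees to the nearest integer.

-40°

∠(j12 + 130) = arctan(12/130) = 5.27°
∠(j12 + 12) = arctan(12/12) = 45.00°
∠G(j12) = 5.27° − 45.00° = -39.73°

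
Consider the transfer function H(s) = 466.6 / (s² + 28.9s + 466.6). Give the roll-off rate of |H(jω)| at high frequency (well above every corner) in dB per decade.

-40 dB/decade

With 0 zeros and 2 poles, the high-frequency asymptotic slope is 20 × (0 − 2) = -40 dB/decade.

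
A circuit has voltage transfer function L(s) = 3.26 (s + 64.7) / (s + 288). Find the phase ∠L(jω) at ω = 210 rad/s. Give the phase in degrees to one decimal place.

36.8 deg

∠(j210 + 64.7) = arctan(210/64.7) = 72.88°
∠(j210 + 288) = arctan(210/288) = 36.10°
∠L(j210) = 72.88° − 36.10° = 36.78°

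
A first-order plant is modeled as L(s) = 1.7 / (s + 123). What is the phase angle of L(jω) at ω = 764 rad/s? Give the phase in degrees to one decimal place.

∠(j764 + 123) = arctan(764/123) = 80.85°
∠L(j764) = −80.85° = -80.85°

-80.9°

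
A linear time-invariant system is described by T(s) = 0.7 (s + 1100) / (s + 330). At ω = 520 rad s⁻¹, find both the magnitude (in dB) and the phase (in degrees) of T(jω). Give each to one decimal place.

|j520 + 1100| = √(520² + 1100²) = 1217
|j520 + 330| = √(520² + 330²) = 615.9
|T(j520)| = 0.7 × 1217 / 615.9 = 1.3829
20 log₁₀(1.3829) = 2.82 dB
∠(j520 + 1100) = arctan(520/1100) = 25.30°
∠(j520 + 330) = arctan(520/330) = 57.60°
∠T(j520) = 25.30° − 57.60° = -32.30°

|T| = 2.8 dB, ∠T = -32.3°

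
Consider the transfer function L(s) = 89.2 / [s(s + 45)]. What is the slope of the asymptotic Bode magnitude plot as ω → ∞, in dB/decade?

-40 dB/decade

With 0 zeros and 2 poles, the high-frequency asymptotic slope is 20 × (0 − 2) = -40 dB/decade.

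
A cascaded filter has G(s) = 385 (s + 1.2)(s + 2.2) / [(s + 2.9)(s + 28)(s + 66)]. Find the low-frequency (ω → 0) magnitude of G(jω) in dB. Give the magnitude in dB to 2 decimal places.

-14.44 dB

G(0) = 385 × 1.2 × 2.2 / (2.9 × 28 × 66) = 0.18966
20 log₁₀(0.18966) = -14.441 dB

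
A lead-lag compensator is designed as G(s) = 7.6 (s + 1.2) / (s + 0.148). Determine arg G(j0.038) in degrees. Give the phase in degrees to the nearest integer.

∠(j0.038 + 1.2) = arctan(0.038/1.2) = 1.81°
∠(j0.038 + 0.148) = arctan(0.038/0.148) = 14.40°
∠G(j0.038) = 1.81° − 14.40° = -12.59°

-13°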